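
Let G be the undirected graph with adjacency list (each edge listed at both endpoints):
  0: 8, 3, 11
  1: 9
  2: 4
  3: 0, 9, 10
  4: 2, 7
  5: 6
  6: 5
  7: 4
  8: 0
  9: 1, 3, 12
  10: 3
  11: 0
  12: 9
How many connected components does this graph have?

Component: {5, 6}
Component: {2, 4, 7}
Component: {0, 1, 3, 8, 9, 10, 11, 12}

3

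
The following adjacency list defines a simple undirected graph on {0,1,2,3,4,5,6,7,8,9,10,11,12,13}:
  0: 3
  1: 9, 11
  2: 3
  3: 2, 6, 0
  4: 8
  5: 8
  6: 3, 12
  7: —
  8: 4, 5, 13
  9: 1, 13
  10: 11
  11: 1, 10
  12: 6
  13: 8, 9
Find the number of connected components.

Component: {7}
Component: {0, 2, 3, 6, 12}
Component: {1, 4, 5, 8, 9, 10, 11, 13}

3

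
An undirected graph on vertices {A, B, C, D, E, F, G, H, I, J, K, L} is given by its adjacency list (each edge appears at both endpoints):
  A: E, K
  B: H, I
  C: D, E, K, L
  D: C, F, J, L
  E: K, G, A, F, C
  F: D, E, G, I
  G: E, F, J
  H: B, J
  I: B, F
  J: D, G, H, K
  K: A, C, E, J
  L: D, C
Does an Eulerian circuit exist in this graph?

No

Degrees: A:2, B:2, C:4, D:4, E:5, F:4, G:3, H:2, I:2, J:4, K:4, L:2
E, G have odd degree; an Eulerian circuit needs every degree to be even, so none exists.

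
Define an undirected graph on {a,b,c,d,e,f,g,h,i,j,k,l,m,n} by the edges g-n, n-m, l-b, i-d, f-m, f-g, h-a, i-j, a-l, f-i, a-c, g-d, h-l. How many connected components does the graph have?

4

Component: {e}
Component: {k}
Component: {a, b, c, h, l}
Component: {d, f, g, i, j, m, n}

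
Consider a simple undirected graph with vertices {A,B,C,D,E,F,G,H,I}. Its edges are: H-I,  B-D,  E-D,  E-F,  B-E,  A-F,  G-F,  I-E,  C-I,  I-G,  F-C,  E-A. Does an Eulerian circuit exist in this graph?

No

Degrees: A:2, B:2, C:2, D:2, E:5, F:4, G:2, H:1, I:4
E, H have odd degree; an Eulerian circuit needs every degree to be even, so none exists.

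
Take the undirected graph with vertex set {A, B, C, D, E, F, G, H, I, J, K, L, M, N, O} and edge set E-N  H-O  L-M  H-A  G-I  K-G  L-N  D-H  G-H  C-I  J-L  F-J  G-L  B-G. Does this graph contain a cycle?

The graph has 15 vertices, 14 edges, and 1 connected component.
A forest on 15 vertices with 1 component has exactly 14 edges, which matches — so no cycle.

No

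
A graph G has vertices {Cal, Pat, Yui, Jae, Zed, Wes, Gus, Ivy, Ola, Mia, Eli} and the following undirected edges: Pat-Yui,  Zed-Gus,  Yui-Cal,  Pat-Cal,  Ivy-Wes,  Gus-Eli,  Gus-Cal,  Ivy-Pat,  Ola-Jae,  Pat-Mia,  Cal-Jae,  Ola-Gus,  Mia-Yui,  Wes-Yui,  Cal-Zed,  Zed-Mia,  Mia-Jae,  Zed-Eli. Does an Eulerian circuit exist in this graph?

Degrees: Cal:5, Pat:4, Yui:4, Jae:3, Zed:4, Wes:2, Gus:4, Ivy:2, Ola:2, Mia:4, Eli:2
Vertices with odd degree: Cal, Jae. An Eulerian circuit requires all degrees even.

No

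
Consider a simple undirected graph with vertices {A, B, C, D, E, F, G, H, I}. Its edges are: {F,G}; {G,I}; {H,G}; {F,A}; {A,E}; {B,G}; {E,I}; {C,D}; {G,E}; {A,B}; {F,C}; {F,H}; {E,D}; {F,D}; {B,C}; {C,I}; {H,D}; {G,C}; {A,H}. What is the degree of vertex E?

4

Neighbors of E: A, D, G, I.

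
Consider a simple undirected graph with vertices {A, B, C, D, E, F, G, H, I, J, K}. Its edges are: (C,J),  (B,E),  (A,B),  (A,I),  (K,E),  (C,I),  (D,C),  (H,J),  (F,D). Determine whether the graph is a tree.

The graph has 11 vertices and 9 edges.
It splits into 2 components, so it cannot be a tree.

No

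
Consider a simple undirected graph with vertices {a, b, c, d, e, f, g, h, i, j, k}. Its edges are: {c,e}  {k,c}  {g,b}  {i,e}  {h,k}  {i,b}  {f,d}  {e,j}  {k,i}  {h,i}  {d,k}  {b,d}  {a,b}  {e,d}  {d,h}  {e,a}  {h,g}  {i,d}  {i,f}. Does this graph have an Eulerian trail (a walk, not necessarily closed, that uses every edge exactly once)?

Yes

Degrees: a:2, b:4, c:2, d:6, e:5, f:2, g:2, h:4, i:6, j:1, k:4
Odd-degree vertices: e, j (2 total).
With 2 odd-degree vertices and all edges in one connected piece, an Eulerian trail exists (from e to j).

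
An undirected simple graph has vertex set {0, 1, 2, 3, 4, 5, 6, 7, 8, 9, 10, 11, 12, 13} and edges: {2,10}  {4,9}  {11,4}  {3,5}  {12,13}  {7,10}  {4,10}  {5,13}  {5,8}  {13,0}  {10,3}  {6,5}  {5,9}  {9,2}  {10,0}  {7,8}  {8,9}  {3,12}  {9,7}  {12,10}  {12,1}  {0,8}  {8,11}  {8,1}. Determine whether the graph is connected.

Yes

Starting from 0 and exploring outward reaches every vertex (0, 8, 10, 13, 11, 5, 7, 9, 1, 12, 4, 2, 3, 6); the graph is connected.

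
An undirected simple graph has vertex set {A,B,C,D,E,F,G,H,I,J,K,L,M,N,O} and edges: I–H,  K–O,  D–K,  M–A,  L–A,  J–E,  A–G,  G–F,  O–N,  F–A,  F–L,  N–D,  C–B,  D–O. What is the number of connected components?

Component: {B, C}
Component: {E, J}
Component: {H, I}
Component: {D, K, N, O}
Component: {A, F, G, L, M}

5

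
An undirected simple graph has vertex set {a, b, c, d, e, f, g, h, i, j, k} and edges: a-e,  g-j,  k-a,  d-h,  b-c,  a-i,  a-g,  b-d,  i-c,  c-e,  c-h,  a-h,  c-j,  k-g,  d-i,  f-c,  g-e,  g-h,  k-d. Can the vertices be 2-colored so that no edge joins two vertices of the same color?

No

The cycle a-g-k-a has length 3, which is odd, so the graph is not bipartite.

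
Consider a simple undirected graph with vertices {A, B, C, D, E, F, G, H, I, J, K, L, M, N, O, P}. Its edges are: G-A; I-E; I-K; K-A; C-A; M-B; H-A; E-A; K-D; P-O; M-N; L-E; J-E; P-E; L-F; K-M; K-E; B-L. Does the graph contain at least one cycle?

|V| = 16, |E| = 18, number of components = 1.
Since 18 > 16 - 1, a cycle must exist; for instance E-K-M-B-L-E.

Yes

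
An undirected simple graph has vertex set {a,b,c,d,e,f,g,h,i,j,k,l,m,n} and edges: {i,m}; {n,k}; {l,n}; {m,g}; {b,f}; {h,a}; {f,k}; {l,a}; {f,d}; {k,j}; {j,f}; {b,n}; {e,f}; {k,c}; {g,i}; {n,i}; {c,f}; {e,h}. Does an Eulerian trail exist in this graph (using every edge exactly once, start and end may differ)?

Degrees: a:2, b:2, c:2, d:1, e:2, f:6, g:2, h:2, i:3, j:2, k:4, l:2, m:2, n:4
Odd-degree vertices: d, i (2 total).
With 2 odd-degree vertices and all edges in one connected piece, an Eulerian trail exists (from d to i).

Yes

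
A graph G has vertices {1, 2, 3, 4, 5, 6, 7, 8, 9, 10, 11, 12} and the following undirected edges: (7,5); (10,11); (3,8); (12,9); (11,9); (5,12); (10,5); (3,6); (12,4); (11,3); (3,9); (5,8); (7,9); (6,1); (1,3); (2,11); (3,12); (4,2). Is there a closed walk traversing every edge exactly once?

Yes

Degrees: 1:2, 2:2, 3:6, 4:2, 5:4, 6:2, 7:2, 8:2, 9:4, 10:2, 11:4, 12:4
All degrees are even and the non-isolated vertices are connected — an Eulerian circuit exists.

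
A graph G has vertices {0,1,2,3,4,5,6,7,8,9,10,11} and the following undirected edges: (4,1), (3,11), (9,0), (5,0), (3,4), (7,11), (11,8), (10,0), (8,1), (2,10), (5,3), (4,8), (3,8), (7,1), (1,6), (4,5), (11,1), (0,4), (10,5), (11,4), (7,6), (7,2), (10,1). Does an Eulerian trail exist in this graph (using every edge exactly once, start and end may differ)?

Degrees: 0:4, 1:6, 2:2, 3:4, 4:6, 5:4, 6:2, 7:4, 8:4, 9:1, 10:4, 11:5
Odd-degree vertices: 9, 11 (2 total).
With 2 odd-degree vertices and all edges in one connected piece, an Eulerian trail exists (from 9 to 11).

Yes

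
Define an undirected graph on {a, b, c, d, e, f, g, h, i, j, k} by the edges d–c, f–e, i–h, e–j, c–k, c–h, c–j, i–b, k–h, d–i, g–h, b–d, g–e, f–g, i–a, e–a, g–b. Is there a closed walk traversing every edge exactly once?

Degrees: a:2, b:3, c:4, d:3, e:4, f:2, g:4, h:4, i:4, j:2, k:2
Vertices with odd degree: b, d. An Eulerian circuit requires all degrees even.

No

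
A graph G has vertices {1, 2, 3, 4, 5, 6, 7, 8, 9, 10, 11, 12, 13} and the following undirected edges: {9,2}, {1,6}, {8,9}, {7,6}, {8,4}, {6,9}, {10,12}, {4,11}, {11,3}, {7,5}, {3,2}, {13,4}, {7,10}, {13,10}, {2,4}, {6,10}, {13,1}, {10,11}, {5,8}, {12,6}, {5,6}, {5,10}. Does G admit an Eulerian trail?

No

Degrees: 1:2, 2:3, 3:2, 4:4, 5:4, 6:6, 7:3, 8:3, 9:3, 10:6, 11:3, 12:2, 13:3
Odd-degree vertices: 2, 7, 8, 9, 11, 13 (6 total).
With 6 odd-degree vertices (more than two), no single trail can use every edge.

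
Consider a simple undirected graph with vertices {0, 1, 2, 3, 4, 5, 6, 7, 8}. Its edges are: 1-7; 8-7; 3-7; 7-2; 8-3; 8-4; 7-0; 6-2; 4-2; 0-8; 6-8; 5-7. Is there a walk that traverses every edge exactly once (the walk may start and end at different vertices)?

No

Degrees: 0:2, 1:1, 2:3, 3:2, 4:2, 5:1, 6:2, 7:6, 8:5
Odd-degree vertices: 1, 2, 5, 8 (4 total).
An Eulerian trail requires 0 or 2 odd-degree vertices; here there are 4.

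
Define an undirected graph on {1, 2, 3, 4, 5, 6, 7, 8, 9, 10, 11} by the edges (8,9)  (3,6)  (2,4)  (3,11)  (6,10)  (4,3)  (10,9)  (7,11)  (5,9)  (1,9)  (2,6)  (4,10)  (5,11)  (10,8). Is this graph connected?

Yes

A breadth-first search from 1 visits 1, 9, 10, 5, 8, 4, 6, 11, 2, 3, 7 — all 11 vertices — so the graph is connected.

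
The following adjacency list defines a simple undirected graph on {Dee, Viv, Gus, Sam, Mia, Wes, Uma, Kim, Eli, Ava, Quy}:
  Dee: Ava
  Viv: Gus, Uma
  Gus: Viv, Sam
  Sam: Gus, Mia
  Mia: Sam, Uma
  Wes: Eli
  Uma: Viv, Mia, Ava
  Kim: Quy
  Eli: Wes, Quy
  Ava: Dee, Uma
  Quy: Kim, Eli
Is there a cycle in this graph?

Yes

|V| = 11, |E| = 10, number of components = 2.
Since 10 > 11 - 2, a cycle must exist; for instance Uma-Mia-Sam-Gus-Viv-Uma.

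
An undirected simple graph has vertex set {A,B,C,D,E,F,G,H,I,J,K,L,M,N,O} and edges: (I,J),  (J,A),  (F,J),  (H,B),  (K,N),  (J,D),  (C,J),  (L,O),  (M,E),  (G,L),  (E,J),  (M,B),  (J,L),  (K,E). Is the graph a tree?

|V| = 15, |E| = 14.
Connected and |E| = |V| - 1, which characterizes a tree.

Yes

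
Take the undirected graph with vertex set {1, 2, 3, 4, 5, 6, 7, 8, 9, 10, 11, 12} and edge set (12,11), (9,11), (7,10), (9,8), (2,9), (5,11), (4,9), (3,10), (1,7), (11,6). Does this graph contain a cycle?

No

|V| = 12, |E| = 10, number of components = 2.
A forest on 12 vertices with 2 components has exactly 10 edges, which matches — so no cycle.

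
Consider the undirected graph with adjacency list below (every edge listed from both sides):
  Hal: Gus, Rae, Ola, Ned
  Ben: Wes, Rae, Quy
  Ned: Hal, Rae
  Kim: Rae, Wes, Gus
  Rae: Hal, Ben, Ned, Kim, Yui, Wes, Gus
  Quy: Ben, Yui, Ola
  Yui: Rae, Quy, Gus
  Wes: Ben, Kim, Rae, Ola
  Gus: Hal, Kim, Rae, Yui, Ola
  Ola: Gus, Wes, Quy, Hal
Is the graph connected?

A breadth-first search from Hal visits Hal, Ned, Gus, Rae, Ola, Kim, Yui, Wes, Ben, Quy — all 10 vertices — so the graph is connected.

Yes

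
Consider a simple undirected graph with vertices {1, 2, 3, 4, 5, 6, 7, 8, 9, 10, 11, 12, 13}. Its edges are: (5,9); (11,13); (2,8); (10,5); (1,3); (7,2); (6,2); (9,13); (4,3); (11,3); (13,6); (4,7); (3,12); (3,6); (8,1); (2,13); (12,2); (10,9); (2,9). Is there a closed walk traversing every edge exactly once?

No

Degrees: 1:2, 2:6, 3:5, 4:2, 5:2, 6:3, 7:2, 8:2, 9:4, 10:2, 11:2, 12:2, 13:4
Vertices with odd degree: 3, 6. An Eulerian circuit requires all degrees even.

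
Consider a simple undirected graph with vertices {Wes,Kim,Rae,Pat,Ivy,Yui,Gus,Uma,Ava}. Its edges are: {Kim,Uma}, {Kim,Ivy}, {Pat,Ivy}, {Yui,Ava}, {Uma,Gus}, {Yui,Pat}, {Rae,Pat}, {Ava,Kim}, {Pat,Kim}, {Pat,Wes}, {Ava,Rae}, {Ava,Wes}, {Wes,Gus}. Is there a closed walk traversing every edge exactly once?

No

Degrees: Wes:3, Kim:4, Rae:2, Pat:5, Ivy:2, Yui:2, Gus:2, Uma:2, Ava:4
Wes, Pat have odd degree; an Eulerian circuit needs every degree to be even, so none exists.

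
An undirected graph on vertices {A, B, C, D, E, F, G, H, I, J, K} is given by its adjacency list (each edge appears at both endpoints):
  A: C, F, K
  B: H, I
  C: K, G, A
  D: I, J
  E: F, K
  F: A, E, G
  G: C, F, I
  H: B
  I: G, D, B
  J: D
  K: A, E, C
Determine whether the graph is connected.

A breadth-first search from A visits A, C, K, F, G, E, I, D, B, J, H — all 11 vertices — so the graph is connected.

Yes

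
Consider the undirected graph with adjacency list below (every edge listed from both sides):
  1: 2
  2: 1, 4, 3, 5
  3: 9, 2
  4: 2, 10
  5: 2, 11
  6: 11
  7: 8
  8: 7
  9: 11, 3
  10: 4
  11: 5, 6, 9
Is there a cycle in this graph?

Yes

The graph has 11 vertices, 10 edges, and 2 connected components.
Since 10 > 11 - 2, a cycle must exist; for instance 2-5-11-9-3-2.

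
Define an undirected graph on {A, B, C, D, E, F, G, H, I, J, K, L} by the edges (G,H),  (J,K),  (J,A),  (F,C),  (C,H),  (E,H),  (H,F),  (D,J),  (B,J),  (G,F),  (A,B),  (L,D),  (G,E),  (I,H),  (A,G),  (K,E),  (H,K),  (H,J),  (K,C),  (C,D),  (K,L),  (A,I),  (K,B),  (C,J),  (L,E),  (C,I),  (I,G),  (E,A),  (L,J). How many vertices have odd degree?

8

Degrees: A:5, B:3, C:6, D:3, E:5, F:3, G:5, H:7, I:4, J:7, K:6, L:4
Odd-degree vertices: A, B, D, E, F, G, H, J.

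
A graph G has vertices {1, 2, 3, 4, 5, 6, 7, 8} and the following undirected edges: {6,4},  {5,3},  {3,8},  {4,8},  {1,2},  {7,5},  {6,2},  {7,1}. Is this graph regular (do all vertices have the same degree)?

Degrees: 1:2, 2:2, 3:2, 4:2, 5:2, 6:2, 7:2, 8:2
All degrees equal 2; the graph is regular.

Yes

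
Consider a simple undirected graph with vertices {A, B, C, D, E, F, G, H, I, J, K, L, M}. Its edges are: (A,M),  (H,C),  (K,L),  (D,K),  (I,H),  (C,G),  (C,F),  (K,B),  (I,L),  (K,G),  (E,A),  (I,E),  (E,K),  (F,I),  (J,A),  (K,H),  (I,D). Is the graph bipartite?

Partition the vertices as {B, D, E, F, G, H, J, L, M} vs {A, C, I, K}. Each listed edge has one endpoint in each part, so the graph is bipartite.

Yes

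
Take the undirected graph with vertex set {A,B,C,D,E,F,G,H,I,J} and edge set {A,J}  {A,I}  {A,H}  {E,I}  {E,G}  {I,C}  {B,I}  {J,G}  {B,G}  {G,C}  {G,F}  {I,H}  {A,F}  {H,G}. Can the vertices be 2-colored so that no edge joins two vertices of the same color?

No

H-I-A-H is an odd cycle (length 3), and a bipartite graph can contain only even cycles.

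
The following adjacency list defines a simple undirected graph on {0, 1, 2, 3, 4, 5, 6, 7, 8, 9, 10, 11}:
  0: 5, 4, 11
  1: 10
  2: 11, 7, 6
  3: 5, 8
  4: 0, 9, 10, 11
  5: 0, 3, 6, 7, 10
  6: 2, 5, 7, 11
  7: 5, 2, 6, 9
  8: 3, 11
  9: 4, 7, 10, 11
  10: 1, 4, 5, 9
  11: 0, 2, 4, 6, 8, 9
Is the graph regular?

No

Degrees: 0:3, 1:1, 2:3, 3:2, 4:4, 5:5, 6:4, 7:4, 8:2, 9:4, 10:4, 11:6
Vertex 1 has degree 1 while 11 has degree 6, so the graph is not regular.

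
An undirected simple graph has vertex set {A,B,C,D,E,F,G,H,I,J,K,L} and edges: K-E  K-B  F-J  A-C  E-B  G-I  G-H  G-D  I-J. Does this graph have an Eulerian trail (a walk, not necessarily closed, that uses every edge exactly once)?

No

Degrees: A:1, B:2, C:1, D:1, E:2, F:1, G:3, H:1, I:2, J:2, K:2, L:0
Odd-degree vertices: A, C, D, F, G, H (6 total).
An Eulerian trail requires 0 or 2 odd-degree vertices; here there are 6.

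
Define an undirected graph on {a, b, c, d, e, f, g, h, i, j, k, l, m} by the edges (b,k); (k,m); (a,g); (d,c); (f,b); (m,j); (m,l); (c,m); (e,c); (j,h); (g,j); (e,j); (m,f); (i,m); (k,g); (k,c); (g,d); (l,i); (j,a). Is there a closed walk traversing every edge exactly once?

Degrees: a:2, b:2, c:4, d:2, e:2, f:2, g:4, h:1, i:2, j:5, k:4, l:2, m:6
h, j have odd degree; an Eulerian circuit needs every degree to be even, so none exists.

No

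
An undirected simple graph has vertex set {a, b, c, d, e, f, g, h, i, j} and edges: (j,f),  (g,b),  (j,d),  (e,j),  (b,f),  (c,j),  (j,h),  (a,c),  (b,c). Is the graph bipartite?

Yes

Partition the vertices as {c, d, e, f, g, h, i} vs {a, b, j}. Each listed edge has one endpoint in each part, so the graph is bipartite.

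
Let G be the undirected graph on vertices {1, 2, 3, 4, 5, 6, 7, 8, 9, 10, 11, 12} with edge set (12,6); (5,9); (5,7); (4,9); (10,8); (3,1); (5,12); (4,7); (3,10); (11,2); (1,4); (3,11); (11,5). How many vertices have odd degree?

6

Degrees: 1:2, 2:1, 3:3, 4:3, 5:4, 6:1, 7:2, 8:1, 9:2, 10:2, 11:3, 12:2
Odd-degree vertices: 2, 3, 4, 6, 8, 11.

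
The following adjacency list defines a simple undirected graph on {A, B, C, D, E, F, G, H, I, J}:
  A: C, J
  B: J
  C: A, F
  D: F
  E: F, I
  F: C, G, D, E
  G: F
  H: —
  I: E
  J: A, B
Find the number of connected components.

Component: {H}
Component: {A, B, C, D, E, F, G, I, J}

2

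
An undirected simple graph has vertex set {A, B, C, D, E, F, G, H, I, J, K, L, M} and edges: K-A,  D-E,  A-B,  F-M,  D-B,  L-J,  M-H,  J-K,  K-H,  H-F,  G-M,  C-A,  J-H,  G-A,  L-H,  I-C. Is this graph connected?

A breadth-first search from A visits A, K, C, B, G, J, H, I, D, M, L, F, E — all 13 vertices — so the graph is connected.

Yes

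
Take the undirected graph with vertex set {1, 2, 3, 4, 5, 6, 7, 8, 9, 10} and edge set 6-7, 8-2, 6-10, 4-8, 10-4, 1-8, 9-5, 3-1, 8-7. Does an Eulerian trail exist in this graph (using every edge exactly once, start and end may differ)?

Degrees: 1:2, 2:1, 3:1, 4:2, 5:1, 6:2, 7:2, 8:4, 9:1, 10:2
Odd-degree vertices: 2, 3, 5, 9 (4 total).
An Eulerian trail requires 0 or 2 odd-degree vertices; here there are 4.

No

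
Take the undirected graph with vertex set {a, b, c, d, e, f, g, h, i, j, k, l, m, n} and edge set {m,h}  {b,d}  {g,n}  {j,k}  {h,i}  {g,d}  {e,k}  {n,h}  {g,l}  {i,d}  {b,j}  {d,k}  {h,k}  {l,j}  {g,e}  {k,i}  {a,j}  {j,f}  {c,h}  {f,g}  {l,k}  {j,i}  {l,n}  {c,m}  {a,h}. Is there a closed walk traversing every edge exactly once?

No

Degrees: a:2, b:2, c:2, d:4, e:2, f:2, g:5, h:6, i:4, j:6, k:6, l:4, m:2, n:3
g, n have odd degree; an Eulerian circuit needs every degree to be even, so none exists.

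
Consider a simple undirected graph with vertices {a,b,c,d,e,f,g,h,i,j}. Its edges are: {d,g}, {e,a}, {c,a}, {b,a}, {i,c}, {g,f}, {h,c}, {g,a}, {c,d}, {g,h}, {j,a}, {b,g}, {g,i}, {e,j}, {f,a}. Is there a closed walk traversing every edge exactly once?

Degrees: a:6, b:2, c:4, d:2, e:2, f:2, g:6, h:2, i:2, j:2
All degrees are even and the non-isolated vertices are connected — an Eulerian circuit exists.

Yes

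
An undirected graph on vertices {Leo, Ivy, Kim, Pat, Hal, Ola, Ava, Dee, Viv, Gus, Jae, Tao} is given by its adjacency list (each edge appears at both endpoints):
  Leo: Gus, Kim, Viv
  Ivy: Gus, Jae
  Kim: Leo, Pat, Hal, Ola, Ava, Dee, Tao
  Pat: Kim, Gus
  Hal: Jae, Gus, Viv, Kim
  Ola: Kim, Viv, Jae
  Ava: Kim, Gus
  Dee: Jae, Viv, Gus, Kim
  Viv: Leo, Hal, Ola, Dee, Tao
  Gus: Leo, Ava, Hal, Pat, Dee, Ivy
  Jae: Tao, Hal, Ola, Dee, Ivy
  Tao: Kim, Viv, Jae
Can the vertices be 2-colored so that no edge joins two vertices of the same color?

Partition the vertices as {Kim, Viv, Gus, Jae} vs {Leo, Ivy, Pat, Hal, Ola, Ava, Dee, Tao}. Each listed edge has one endpoint in each part, so the graph is bipartite.

Yes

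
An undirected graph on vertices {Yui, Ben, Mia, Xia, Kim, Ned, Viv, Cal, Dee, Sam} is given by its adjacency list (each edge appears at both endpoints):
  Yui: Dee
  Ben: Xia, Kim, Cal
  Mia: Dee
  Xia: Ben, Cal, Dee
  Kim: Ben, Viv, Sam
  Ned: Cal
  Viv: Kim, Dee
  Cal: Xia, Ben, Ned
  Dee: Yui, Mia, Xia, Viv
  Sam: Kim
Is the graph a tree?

|V| = 10, |E| = 11.
A tree on 10 vertices has exactly 9 edges; this graph has 11, so it contains a cycle and is not a tree.

No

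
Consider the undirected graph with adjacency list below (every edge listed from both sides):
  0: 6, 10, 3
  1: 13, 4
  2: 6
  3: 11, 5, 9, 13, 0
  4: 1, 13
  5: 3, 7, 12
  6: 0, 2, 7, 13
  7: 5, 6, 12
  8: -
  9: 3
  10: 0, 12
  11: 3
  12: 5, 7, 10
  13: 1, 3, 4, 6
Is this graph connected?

Component: {8}
Component: {0, 1, 2, 3, 4, 5, 6, 7, 9, 10, 11, 12, 13}
No edge joins these 2 groups, so the graph is disconnected.

No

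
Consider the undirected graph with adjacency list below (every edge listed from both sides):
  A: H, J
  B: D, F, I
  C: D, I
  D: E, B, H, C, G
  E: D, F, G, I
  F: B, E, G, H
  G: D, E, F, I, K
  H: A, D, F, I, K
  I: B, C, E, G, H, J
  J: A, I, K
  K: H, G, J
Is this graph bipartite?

The cycle G-E-D-G has length 3, which is odd, so the graph is not bipartite.

No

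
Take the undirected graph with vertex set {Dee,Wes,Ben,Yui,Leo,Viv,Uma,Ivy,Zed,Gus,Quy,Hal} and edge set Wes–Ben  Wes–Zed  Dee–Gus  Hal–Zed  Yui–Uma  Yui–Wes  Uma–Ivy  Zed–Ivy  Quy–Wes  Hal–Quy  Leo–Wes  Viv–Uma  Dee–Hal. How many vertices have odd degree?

Degrees: Dee:2, Wes:5, Ben:1, Yui:2, Leo:1, Viv:1, Uma:3, Ivy:2, Zed:3, Gus:1, Quy:2, Hal:3
Odd-degree vertices: Wes, Ben, Leo, Viv, Uma, Zed, Gus, Hal.

8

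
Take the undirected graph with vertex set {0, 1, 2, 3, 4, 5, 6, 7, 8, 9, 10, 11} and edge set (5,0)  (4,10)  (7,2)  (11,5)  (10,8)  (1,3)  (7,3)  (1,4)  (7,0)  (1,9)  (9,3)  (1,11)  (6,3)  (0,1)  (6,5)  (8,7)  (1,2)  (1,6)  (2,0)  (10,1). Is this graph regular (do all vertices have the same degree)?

No

Degrees: 0:4, 1:8, 2:3, 3:4, 4:2, 5:3, 6:3, 7:4, 8:2, 9:2, 10:3, 11:2
Degrees are not all equal (e.g. deg(4)=2 but deg(1)=8); not regular.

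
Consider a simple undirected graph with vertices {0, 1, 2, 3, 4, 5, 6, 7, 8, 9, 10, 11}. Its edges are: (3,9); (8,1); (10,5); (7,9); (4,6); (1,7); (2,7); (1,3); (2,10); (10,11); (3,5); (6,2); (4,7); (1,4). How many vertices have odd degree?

Degrees: 0:0, 1:4, 2:3, 3:3, 4:3, 5:2, 6:2, 7:4, 8:1, 9:2, 10:3, 11:1
Odd-degree vertices: 2, 3, 4, 8, 10, 11.

6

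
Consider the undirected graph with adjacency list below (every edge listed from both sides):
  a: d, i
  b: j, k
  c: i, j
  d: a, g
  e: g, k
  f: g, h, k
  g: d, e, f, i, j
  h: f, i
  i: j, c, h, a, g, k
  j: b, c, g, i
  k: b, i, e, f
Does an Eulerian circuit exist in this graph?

No

Degrees: a:2, b:2, c:2, d:2, e:2, f:3, g:5, h:2, i:6, j:4, k:4
f, g have odd degree; an Eulerian circuit needs every degree to be even, so none exists.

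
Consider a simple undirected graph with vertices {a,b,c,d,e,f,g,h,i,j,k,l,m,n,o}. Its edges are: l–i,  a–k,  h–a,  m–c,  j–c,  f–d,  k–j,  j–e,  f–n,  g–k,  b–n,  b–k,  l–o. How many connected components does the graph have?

Component: {i, l, o}
Component: {a, b, c, d, e, f, g, h, j, k, m, n}

2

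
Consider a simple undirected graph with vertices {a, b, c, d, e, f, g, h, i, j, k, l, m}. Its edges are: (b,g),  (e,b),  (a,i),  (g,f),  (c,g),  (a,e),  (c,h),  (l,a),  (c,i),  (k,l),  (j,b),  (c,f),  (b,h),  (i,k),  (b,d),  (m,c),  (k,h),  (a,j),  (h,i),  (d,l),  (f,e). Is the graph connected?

A breadth-first search from a visits a, i, j, e, l, c, k, h, b, f, d, m, g — all 13 vertices — so the graph is connected.

Yes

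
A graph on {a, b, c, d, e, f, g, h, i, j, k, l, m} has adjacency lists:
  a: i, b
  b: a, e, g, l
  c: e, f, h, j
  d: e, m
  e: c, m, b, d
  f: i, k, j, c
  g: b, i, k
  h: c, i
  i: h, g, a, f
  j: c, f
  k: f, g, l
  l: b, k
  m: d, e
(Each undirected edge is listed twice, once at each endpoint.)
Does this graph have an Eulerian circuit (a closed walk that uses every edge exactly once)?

Degrees: a:2, b:4, c:4, d:2, e:4, f:4, g:3, h:2, i:4, j:2, k:3, l:2, m:2
Vertices with odd degree: g, k. An Eulerian circuit requires all degrees even.

No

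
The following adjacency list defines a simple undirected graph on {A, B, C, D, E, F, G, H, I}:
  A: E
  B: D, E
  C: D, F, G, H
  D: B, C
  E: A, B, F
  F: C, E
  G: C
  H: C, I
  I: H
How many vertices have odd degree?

4

Degrees: A:1, B:2, C:4, D:2, E:3, F:2, G:1, H:2, I:1
Odd-degree vertices: A, E, G, I.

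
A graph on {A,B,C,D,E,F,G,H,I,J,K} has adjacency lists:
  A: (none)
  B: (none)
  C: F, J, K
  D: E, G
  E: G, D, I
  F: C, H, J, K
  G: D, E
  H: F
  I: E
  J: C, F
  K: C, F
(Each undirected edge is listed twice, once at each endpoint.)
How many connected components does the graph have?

4

Component: {A}
Component: {B}
Component: {D, E, G, I}
Component: {C, F, H, J, K}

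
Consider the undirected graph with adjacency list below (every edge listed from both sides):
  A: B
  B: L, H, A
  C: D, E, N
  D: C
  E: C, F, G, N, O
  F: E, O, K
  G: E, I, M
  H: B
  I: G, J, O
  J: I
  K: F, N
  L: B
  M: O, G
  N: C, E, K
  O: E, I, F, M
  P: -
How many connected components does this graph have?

3

Component: {P}
Component: {A, B, H, L}
Component: {C, D, E, F, G, I, J, K, M, N, O}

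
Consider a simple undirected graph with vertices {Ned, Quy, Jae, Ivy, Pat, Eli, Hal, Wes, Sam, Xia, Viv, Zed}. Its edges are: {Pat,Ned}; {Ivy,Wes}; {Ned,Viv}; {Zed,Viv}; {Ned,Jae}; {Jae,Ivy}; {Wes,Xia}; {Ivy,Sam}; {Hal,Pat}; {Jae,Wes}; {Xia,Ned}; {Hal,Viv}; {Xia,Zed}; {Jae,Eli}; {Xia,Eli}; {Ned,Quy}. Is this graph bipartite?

Ivy-Wes-Jae-Ivy is an odd cycle (length 3), and a bipartite graph can contain only even cycles.

No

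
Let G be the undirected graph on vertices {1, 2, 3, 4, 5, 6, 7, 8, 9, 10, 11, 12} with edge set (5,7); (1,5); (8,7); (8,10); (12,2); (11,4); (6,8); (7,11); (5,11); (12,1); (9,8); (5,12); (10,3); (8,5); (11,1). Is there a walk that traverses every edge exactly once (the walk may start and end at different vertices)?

Degrees: 1:3, 2:1, 3:1, 4:1, 5:5, 6:1, 7:3, 8:5, 9:1, 10:2, 11:4, 12:3
Odd-degree vertices: 1, 2, 3, 4, 5, 6, 7, 8, 9, 12 (10 total).
An Eulerian trail requires 0 or 2 odd-degree vertices; here there are 10.

No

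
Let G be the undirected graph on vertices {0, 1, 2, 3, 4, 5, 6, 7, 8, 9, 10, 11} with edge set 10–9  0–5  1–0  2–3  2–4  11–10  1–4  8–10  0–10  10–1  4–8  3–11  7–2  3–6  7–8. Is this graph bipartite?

10-0-1-10 is an odd cycle (length 3), and a bipartite graph can contain only even cycles.

No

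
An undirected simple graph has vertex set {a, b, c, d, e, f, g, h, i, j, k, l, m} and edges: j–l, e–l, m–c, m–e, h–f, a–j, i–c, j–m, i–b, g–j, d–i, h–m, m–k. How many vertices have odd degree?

8

Degrees: a:1, b:1, c:2, d:1, e:2, f:1, g:1, h:2, i:3, j:4, k:1, l:2, m:5
Odd-degree vertices: a, b, d, f, g, i, k, m.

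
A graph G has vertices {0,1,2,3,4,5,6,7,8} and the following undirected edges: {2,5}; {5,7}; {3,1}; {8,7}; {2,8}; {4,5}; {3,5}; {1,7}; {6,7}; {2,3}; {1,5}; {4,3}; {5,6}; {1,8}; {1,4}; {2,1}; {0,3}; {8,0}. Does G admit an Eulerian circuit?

Degrees: 0:2, 1:6, 2:4, 3:5, 4:3, 5:6, 6:2, 7:4, 8:4
3, 4 have odd degree; an Eulerian circuit needs every degree to be even, so none exists.

No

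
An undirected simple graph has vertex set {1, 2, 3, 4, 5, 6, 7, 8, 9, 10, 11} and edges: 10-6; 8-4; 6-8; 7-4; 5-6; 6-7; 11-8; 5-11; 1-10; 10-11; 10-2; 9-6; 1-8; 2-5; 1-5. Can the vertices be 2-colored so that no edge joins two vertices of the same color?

Yes

A valid 2-coloring puts {3, 5, 7, 8, 9, 10} on one side and {1, 2, 4, 6, 11} on the other; every edge crosses between the two sides.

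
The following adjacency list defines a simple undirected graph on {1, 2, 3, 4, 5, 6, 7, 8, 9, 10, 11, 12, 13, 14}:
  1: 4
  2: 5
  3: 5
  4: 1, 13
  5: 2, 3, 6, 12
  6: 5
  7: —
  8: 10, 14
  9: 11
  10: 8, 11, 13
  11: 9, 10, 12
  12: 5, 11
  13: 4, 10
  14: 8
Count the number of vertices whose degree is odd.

Degrees: 1:1, 2:1, 3:1, 4:2, 5:4, 6:1, 7:0, 8:2, 9:1, 10:3, 11:3, 12:2, 13:2, 14:1
Odd-degree vertices: 1, 2, 3, 6, 9, 10, 11, 14.

8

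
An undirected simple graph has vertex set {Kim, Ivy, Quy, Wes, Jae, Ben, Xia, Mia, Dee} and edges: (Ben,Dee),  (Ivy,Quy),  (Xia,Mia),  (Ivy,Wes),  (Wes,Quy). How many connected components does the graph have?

5

Component: {Kim}
Component: {Jae}
Component: {Ben, Dee}
Component: {Xia, Mia}
Component: {Ivy, Quy, Wes}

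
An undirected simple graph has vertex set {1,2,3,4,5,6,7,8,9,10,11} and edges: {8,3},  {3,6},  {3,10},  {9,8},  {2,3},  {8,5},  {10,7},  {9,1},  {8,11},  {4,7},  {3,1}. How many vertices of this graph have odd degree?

6

Degrees: 1:2, 2:1, 3:5, 4:1, 5:1, 6:1, 7:2, 8:4, 9:2, 10:2, 11:1
Odd-degree vertices: 2, 3, 4, 5, 6, 11.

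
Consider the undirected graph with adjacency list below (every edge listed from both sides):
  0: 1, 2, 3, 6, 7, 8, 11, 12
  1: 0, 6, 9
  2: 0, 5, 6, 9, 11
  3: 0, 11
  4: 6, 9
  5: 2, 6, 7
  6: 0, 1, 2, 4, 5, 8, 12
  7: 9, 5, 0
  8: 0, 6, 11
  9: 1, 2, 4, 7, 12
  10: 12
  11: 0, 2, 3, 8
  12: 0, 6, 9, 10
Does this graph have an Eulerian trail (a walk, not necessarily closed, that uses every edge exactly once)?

No

Degrees: 0:8, 1:3, 2:5, 3:2, 4:2, 5:3, 6:7, 7:3, 8:3, 9:5, 10:1, 11:4, 12:4
Odd-degree vertices: 1, 2, 5, 6, 7, 8, 9, 10 (8 total).
An Eulerian trail requires 0 or 2 odd-degree vertices; here there are 8.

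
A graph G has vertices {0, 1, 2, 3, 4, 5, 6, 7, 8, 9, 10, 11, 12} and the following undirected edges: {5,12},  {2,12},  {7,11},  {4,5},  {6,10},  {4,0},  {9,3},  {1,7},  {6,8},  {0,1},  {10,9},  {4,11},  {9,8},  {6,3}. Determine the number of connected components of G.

2

Component: {3, 6, 8, 9, 10}
Component: {0, 1, 2, 4, 5, 7, 11, 12}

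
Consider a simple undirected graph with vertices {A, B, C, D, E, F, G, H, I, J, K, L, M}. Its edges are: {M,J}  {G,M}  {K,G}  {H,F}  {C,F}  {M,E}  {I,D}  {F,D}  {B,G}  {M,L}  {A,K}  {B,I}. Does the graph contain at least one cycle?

No

|V| = 13, |E| = 12, number of components = 1.
Since 12 = 13 - 1, the graph is a forest and contains no cycle.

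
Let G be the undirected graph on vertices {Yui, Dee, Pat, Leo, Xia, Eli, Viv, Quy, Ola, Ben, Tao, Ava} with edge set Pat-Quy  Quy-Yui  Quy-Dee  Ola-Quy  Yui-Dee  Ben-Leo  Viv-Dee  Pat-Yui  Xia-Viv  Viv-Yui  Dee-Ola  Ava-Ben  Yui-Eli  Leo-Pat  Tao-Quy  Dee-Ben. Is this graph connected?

Yes

A breadth-first search from Yui visits Yui, Pat, Viv, Quy, Eli, Dee, Leo, Xia, Tao, Ola, Ben, Ava — all 12 vertices — so the graph is connected.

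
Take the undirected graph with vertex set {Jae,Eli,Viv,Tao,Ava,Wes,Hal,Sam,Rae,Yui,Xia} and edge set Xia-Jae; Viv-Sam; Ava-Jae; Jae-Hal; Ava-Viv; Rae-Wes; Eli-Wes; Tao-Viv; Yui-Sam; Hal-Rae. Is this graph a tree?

The graph has 11 vertices and 10 edges.
It is connected with exactly 10 edges, hence acyclic — it is a tree.

Yes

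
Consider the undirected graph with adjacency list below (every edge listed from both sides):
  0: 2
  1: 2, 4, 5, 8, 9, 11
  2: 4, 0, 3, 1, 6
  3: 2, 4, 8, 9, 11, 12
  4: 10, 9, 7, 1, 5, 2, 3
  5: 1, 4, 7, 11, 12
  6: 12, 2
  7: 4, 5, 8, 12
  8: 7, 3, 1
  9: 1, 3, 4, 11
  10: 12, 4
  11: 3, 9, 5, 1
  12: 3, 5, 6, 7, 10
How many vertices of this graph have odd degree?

Degrees: 0:1, 1:6, 2:5, 3:6, 4:7, 5:5, 6:2, 7:4, 8:3, 9:4, 10:2, 11:4, 12:5
Odd-degree vertices: 0, 2, 4, 5, 8, 12.

6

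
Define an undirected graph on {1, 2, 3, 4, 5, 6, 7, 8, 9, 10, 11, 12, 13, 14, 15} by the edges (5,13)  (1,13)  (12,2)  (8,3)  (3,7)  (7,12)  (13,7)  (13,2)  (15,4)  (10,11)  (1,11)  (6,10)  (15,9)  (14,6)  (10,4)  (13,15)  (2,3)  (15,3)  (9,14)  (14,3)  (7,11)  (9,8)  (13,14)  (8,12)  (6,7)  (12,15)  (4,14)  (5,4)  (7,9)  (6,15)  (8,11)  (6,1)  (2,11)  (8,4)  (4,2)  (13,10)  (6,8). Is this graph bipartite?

Yes

A valid 2-coloring puts {3, 4, 6, 9, 11, 12, 13} on one side and {1, 2, 5, 7, 8, 10, 14, 15} on the other; every edge crosses between the two sides.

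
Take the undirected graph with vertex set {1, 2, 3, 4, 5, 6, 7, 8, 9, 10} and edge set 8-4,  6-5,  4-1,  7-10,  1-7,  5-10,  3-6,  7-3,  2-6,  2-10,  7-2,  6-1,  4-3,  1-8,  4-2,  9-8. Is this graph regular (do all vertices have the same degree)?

Degrees: 1:4, 2:4, 3:3, 4:4, 5:2, 6:4, 7:4, 8:3, 9:1, 10:3
Vertex 9 has degree 1 while 1 has degree 4, so the graph is not regular.

No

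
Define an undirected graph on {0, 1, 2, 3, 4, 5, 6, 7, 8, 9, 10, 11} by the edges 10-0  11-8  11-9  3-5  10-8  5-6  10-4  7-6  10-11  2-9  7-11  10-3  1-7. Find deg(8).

2

Neighbors of 8: 10, 11.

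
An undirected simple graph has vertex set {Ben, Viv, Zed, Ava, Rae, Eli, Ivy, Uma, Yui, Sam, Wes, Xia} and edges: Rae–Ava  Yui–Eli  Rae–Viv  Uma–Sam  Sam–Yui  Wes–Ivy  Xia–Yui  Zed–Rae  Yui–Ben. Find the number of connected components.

3

Component: {Ivy, Wes}
Component: {Viv, Zed, Ava, Rae}
Component: {Ben, Eli, Uma, Yui, Sam, Xia}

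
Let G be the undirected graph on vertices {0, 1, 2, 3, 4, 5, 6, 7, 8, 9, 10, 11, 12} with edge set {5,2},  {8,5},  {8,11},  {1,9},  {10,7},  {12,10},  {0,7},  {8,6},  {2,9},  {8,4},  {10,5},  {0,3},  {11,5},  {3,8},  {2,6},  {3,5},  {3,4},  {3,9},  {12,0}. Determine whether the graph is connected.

Starting from 0 and exploring outward reaches every vertex (0, 3, 7, 12, 9, 5, 4, 8, 10, 1, 2, 11, 6); the graph is connected.

Yes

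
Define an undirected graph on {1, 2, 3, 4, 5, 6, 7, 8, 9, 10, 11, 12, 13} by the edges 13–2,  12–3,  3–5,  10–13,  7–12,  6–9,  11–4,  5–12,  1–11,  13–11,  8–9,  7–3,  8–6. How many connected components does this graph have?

Component: {6, 8, 9}
Component: {3, 5, 7, 12}
Component: {1, 2, 4, 10, 11, 13}

3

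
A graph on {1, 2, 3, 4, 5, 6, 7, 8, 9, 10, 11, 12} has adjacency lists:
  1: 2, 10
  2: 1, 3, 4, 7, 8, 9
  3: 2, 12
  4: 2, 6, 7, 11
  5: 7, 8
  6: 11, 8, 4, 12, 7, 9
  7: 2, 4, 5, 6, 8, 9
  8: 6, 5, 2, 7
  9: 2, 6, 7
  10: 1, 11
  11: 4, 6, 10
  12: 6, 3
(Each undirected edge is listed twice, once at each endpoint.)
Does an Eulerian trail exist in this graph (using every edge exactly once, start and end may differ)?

Degrees: 1:2, 2:6, 3:2, 4:4, 5:2, 6:6, 7:6, 8:4, 9:3, 10:2, 11:3, 12:2
Odd-degree vertices: 9, 11 (2 total).
With 2 odd-degree vertices and all edges in one connected piece, an Eulerian trail exists (from 9 to 11).

Yes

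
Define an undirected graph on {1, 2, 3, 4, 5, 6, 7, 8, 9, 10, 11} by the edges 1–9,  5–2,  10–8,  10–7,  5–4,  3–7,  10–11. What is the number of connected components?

4

Component: {6}
Component: {1, 9}
Component: {2, 4, 5}
Component: {3, 7, 8, 10, 11}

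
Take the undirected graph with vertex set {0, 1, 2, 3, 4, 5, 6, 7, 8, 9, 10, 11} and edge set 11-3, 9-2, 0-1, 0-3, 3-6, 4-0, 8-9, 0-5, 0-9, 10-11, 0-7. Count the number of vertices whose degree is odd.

Degrees: 0:6, 1:1, 2:1, 3:3, 4:1, 5:1, 6:1, 7:1, 8:1, 9:3, 10:1, 11:2
Odd-degree vertices: 1, 2, 3, 4, 5, 6, 7, 8, 9, 10.

10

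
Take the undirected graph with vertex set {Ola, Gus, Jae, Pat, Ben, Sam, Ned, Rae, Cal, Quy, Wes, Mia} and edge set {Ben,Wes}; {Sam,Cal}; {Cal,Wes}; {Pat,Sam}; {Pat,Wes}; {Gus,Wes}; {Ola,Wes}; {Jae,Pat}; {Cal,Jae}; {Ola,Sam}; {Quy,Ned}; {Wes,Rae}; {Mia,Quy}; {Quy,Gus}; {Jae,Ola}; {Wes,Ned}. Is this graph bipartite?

Yes

Color {Jae, Sam, Quy, Wes} black and {Ola, Gus, Pat, Ben, Ned, Rae, Cal, Mia} white. No edge joins two same-colored vertices, so the graph is bipartite.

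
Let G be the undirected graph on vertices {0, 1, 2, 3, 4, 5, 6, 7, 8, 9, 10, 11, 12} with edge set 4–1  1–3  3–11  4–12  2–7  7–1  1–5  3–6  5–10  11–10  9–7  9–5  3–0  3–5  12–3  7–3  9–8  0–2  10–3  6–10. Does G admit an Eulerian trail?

Yes

Degrees: 0:2, 1:4, 2:2, 3:8, 4:2, 5:4, 6:2, 7:4, 8:1, 9:3, 10:4, 11:2, 12:2
Odd-degree vertices: 8, 9 (2 total).
The non-isolated vertices are connected and exactly 2 have odd degree, so an Eulerian trail exists (from 8 to 9).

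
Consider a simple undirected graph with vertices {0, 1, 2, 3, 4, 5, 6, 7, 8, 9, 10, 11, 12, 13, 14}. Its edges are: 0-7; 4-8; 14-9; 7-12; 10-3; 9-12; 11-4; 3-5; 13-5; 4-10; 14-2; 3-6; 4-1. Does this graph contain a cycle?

|V| = 15, |E| = 13, number of components = 2.
A forest on 15 vertices with 2 components has exactly 13 edges, which matches — so no cycle.

No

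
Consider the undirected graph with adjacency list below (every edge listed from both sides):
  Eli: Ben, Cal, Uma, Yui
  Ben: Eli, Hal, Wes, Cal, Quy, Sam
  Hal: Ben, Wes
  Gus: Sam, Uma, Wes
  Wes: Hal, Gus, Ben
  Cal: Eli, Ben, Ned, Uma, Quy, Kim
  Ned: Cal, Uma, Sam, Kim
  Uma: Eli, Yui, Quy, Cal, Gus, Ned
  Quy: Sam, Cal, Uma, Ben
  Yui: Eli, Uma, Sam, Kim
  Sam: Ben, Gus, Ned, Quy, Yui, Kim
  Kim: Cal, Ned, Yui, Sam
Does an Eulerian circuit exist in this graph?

No

Degrees: Eli:4, Ben:6, Hal:2, Gus:3, Wes:3, Cal:6, Ned:4, Uma:6, Quy:4, Yui:4, Sam:6, Kim:4
Vertices with odd degree: Gus, Wes. An Eulerian circuit requires all degrees even.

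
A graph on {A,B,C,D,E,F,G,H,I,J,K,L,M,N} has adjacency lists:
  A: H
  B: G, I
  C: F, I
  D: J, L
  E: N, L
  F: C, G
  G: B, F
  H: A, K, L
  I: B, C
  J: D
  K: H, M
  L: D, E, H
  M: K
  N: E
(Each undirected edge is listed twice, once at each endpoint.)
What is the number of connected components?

2

Component: {B, C, F, G, I}
Component: {A, D, E, H, J, K, L, M, N}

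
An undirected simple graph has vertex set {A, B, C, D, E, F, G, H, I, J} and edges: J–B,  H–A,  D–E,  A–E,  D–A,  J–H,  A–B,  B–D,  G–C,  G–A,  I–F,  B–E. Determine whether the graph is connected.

Component: {F, I}
Component: {A, B, C, D, E, G, H, J}
There are 2 separate components, so the graph is not connected.

No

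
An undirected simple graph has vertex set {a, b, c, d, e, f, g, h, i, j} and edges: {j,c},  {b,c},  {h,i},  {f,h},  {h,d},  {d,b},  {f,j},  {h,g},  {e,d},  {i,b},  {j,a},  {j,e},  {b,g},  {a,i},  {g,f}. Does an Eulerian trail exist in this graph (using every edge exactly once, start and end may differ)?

Degrees: a:2, b:4, c:2, d:3, e:2, f:3, g:3, h:4, i:3, j:4
Odd-degree vertices: d, f, g, i (4 total).
With 4 odd-degree vertices (more than two), no single trail can use every edge.

No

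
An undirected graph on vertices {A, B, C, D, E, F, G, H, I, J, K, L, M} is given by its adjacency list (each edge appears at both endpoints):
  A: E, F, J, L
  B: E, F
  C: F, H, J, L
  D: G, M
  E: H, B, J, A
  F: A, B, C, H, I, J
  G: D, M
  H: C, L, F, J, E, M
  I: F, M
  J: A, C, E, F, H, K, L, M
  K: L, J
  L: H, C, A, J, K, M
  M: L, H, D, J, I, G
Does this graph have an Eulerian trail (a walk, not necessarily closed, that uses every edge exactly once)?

Yes

Degrees: A:4, B:2, C:4, D:2, E:4, F:6, G:2, H:6, I:2, J:8, K:2, L:6, M:6
Odd-degree vertices: none (0 total).
With 0 odd-degree vertices and all edges in one connected piece, an Eulerian trail exists.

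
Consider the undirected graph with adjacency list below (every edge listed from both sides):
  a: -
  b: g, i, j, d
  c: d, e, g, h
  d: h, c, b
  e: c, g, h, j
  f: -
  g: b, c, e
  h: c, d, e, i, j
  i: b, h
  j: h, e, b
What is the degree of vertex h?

5

Neighbors of h: c, d, e, i, j.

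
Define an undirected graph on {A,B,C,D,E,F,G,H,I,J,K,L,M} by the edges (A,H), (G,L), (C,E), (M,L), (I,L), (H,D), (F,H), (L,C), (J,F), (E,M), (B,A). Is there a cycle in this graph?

The graph has 13 vertices, 11 edges, and 3 connected components.
One cycle is C-E-M-L-C.

Yes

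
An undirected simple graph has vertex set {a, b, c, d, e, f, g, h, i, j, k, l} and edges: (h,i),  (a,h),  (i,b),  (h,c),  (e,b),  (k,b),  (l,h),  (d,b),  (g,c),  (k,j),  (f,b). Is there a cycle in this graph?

No

The graph has 12 vertices, 11 edges, and 1 connected component.
A forest on 12 vertices with 1 component has exactly 11 edges, which matches — so no cycle.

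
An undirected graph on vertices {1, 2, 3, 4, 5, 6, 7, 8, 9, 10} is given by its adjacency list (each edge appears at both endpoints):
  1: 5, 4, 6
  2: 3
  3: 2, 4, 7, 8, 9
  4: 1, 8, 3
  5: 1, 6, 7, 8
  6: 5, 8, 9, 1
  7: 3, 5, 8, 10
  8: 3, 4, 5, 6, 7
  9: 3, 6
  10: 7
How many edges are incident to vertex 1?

Neighbors of 1: 4, 5, 6.

3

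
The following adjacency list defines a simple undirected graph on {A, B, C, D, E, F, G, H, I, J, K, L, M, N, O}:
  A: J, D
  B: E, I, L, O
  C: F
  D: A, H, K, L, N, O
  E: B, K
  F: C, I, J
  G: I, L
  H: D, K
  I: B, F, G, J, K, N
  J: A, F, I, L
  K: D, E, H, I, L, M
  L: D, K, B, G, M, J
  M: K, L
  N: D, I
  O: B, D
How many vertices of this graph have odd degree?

Degrees: A:2, B:4, C:1, D:6, E:2, F:3, G:2, H:2, I:6, J:4, K:6, L:6, M:2, N:2, O:2
Odd-degree vertices: C, F.

2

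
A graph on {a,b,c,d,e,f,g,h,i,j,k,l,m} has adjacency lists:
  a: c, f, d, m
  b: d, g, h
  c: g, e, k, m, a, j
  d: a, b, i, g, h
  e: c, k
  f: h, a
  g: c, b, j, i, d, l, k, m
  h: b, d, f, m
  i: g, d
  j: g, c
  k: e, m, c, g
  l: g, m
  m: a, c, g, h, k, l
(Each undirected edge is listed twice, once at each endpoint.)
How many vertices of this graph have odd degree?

Degrees: a:4, b:3, c:6, d:5, e:2, f:2, g:8, h:4, i:2, j:2, k:4, l:2, m:6
Odd-degree vertices: b, d.

2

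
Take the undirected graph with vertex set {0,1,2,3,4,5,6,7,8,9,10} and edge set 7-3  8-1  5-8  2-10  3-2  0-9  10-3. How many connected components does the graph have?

Component: {4}
Component: {6}
Component: {0, 9}
Component: {1, 5, 8}
Component: {2, 3, 7, 10}

5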